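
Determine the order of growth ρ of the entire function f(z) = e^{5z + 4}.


|e^{5z + 4}| = e^{Re(5·z) + 4} ≤ e^{5|z|^1 + 4} = e^{5r^1 + 4} on |z| = r, so ρ ≤ 1. Choosing z on |z|=r so that 5·z is real positive (always possible by picking arg z appropriately) gives |f(z)| = e^{5r^1 + 4}, matching the bound. The additive constant 4 does not affect log log M(r) ~ 1·log r. Hence ρ = 1.
Therefore ρ = 1.

Order ρ = 1.


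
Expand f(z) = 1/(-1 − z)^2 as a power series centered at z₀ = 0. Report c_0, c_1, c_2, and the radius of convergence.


Let w = z − z₀, so z = z₀ + w.
Then -1 − z = -1 − (z₀ + w) = (-1 − z₀) − w = -1 − w.
f(z) = 1/(-1 − w)^2 = (1/(-1)^2) · (1 − w/(-1))^{−2}.
By the binomial series (1−u)^{−2} = Σ_{n≥0} C(n+1, 1) u^n for |u|<1, with u = w/(-1):
  c_n = C(n+1, 1) / (-1)^(n+2).
  c_0 = 1/(-1)^2 = 1.
  c_1 = 2/(-1)^3 = -2.
  c_2 = 3/(-1)^4 = 3.
The series is valid for |w/d| < 1, i.e. |z − z₀| < |d|.
Radius of convergence: R = |-1 − z₀| = |-1| = 1 (distance from z₀ to the singularity z = -1).

c_0 = 1, c_1 = -2, c_2 = 3; R = 1.


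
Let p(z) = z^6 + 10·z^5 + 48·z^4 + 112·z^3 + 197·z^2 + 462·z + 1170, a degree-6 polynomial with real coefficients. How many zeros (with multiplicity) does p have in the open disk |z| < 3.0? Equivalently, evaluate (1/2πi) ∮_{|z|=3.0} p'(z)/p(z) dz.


The zeros of p are: (-3 + 3i), (-3 - 3i), (-3 + 2i), (-3 - 2i), (1 + 2i), (1 - 2i).
Their magnitudes are: 4.243, 4.243, 3.606, 3.606, 2.236, 2.236.
Zeros with |z| < R = 3.0: (1 + 2i), (1 - 2i).
Count = 2.
By the argument principle, (1/2πi) ∮_{|z|=R} p'(z)/p(z) dz equals exactly this count.

Number of zeros inside |z| < 3.0: 2.


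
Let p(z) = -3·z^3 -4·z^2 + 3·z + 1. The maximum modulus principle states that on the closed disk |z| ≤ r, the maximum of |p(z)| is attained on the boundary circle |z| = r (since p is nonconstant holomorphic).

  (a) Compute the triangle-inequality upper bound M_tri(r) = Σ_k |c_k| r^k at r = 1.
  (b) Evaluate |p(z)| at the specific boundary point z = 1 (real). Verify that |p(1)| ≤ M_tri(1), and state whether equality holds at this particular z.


Coefficients: c_0 = 1, c_1 = 3, c_2 = -4, c_3 = -3. Radius r = 1.
Part (a). Triangle bound: M_tri(r) = Σ_k |c_k| r^k
  = |1|·1^0 + |3|·1^1 + |-4|·1^2 + |-3|·1^3
  = 1 + 3 + 4 + 3 = 11.
This bounds M(r) := max_{|z|=r} |p(z)| from above; equality holds iff all terms c_k z^k can be made to align in phase at a single z on |z|=r.
Part (b). At z = 1 (real, on the circle |z| = r):
  p(1) = (1)·1^0 + (3)·1^1 + (-4)·1^2 + (-3)·1^3 = -3.
  |p(1)| = 3.
Check: |p(1)| = 3 ≤ 11 = M_tri(1). ✓ Equality does not hold at z = 1 (the coefficients have mixed signs, so the terms do not all align in phase there).

M_tri(1) = 11; |p(1)| = 3; equality at z=1: no.


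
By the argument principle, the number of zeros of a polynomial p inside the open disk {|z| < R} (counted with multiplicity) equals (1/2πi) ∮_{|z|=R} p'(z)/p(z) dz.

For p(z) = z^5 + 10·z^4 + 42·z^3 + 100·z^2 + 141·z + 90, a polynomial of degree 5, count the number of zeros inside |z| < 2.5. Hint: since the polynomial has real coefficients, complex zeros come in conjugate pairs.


The zeros of p are: -3, -2, -3, (-1 + 2i), (-1 - 2i).
Their magnitudes are: 3, 2, 3, 2.236, 2.236.
Zeros with |z| < R = 2.5: -2, (-1 + 2i), (-1 - 2i).
Count = 3.
By the argument principle, (1/2πi) ∮_{|z|=R} p'(z)/p(z) dz equals exactly this count.

Number of zeros inside |z| < 2.5: 3.


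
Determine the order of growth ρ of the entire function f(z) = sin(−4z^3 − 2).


Write sin(w) = (e^{iw} ± e^{−iw})/(2 or 2i), so |sin(w)| ≤ e^{|w|}. With w = −4z^3 − 2, |w| ≤ 4r^3 + 2 on |z|=r, giving M(r) ≤ e^{4r^3 + 2} and ρ ≤ 3. For the lower bound, choose z on |z|=r with -4z^3 purely imaginary of modulus 4r^3; then |sin(−4z^3 − 2)| grows like e^{4r^3}/2, so ρ ≥ 3. Hence ρ = 3.
Therefore ρ = 3.

Order ρ = 3.


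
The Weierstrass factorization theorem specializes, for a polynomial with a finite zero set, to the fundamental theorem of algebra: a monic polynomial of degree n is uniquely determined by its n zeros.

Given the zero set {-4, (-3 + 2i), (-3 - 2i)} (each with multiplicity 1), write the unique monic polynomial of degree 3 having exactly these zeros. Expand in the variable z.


The polynomial is p(z) = ∏_{α ∈ S} (z − α), where S = {-4, (-3 + 2i), (-3 - 2i)}.
Expanding the product yields: p(z) = z^3 + 10·z^2 + 37·z + 52.
Note conjugate pairs combine to real quadratics: (z − (-3+2i))(z − (-3−2i)) = z² + 6z + 13.
The resulting polynomial has degree 3 and real coefficients as required.

p(z) = z^3 + 10·z^2 + 37·z + 52.


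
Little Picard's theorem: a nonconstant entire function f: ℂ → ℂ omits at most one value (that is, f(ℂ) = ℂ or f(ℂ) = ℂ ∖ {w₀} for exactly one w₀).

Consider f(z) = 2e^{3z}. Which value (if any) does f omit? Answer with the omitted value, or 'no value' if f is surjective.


Little Picard bounds the complement of f(ℂ) to at most one point.
e^{3z} is never zero on ℂ, so 2·e^{3z} takes every value in ℂ ∖ {0}. Adding 0 shifts the range to ℂ ∖ {0}. Thus f omits exactly the value 0.

Omitted value: 0.


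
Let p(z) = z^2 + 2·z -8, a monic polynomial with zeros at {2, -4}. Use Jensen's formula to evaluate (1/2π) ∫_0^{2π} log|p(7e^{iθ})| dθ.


Zeros: -4, 2; r = 7.
Inside |z| < r: -4, 2. Outside (|z| ≥ r): ∅.
p(0) = -8, so log|p(0)| = log(8) = 2.0794.
Apply Jensen: I(r) = log|p(0)| + Σ_k log(r/|z_k|), summed over zeros inside |z| < r.
  log(r/|z_k|) for z_k = 2: log(7/2) = 1.2528
  log(r/|z_k|) for z_k = -4: log(7/4) = 0.5596
Sum over inside zeros: 1.8124.
I(r) = log|p(0)| + (inside sum) = 2.0794 + 1.8124 = 3.8918.
Closed form (all zeros inside, monic): I(r) = n·log(r) = 2·log(7) = 3.8918. ✓

I(r) ≈ 3.8918.


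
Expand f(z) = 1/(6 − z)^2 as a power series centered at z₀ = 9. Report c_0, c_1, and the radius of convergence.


Let w = z − z₀, so z = z₀ + w.
Then 6 − z = 6 − (z₀ + w) = (6 − z₀) − w = -3 − w.
f(z) = 1/(-3 − w)^2 = (1/(-3)^2) · (1 − w/(-3))^{−2}.
By the binomial series (1−u)^{−2} = Σ_{n≥0} C(n+1, 1) u^n for |u|<1, with u = w/(-3):
  c_n = C(n+1, 1) / (-3)^(n+2).
  c_0 = 1/(-3)^2 = 1/9.
  c_1 = 2/(-3)^3 = -2/27.
The series is valid for |w/d| < 1, i.e. |z − z₀| < |d|.
Radius of convergence: R = |6 − z₀| = |-3| = 3 (distance from z₀ to the singularity z = 6).

c_0 = 1/9, c_1 = -2/27; R = 3.


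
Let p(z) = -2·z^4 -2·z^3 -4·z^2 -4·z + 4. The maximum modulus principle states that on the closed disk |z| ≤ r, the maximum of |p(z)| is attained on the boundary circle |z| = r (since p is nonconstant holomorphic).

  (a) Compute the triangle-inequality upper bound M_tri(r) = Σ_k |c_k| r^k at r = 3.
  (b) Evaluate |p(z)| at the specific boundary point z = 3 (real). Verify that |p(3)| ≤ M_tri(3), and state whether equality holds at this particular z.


Coefficients: c_0 = 4, c_1 = -4, c_2 = -4, c_3 = -2, c_4 = -2. Radius r = 3.
Part (a). Triangle bound: M_tri(r) = Σ_k |c_k| r^k
  = |4|·3^0 + |-4|·3^1 + |-4|·3^2 + |-2|·3^3 + |-2|·3^4
  = 4 + 12 + 36 + 54 + 162 = 268.
This bounds M(r) := max_{|z|=r} |p(z)| from above; equality holds iff all terms c_k z^k can be made to align in phase at a single z on |z|=r.
Part (b). At z = 3 (real, on the circle |z| = r):
  p(3) = (4)·3^0 + (-4)·3^1 + (-4)·3^2 + (-2)·3^3 + (-2)·3^4 = -260.
  |p(3)| = 260.
Check: |p(3)| = 260 ≤ 268 = M_tri(3). ✓ Equality does not hold at z = 3 (the coefficients have mixed signs, so the terms do not all align in phase there).

M_tri(3) = 268; |p(3)| = 260; equality at z=3: no.


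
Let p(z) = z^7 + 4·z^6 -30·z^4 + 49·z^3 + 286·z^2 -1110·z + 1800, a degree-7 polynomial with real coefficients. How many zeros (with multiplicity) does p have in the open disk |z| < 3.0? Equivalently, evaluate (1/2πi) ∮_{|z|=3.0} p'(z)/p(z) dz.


The zeros of p are: (2 + 1i), (2 - 1i), -4, (-3 + 3i), (-3 - 3i), (1 + 2i), (1 - 2i).
Their magnitudes are: 2.236, 2.236, 4, 4.243, 4.243, 2.236, 2.236.
Zeros with |z| < R = 3.0: (2 + 1i), (2 - 1i), (1 + 2i), (1 - 2i).
Count = 4.
By the argument principle, (1/2πi) ∮_{|z|=R} p'(z)/p(z) dz equals exactly this count.

Number of zeros inside |z| < 3.0: 4.


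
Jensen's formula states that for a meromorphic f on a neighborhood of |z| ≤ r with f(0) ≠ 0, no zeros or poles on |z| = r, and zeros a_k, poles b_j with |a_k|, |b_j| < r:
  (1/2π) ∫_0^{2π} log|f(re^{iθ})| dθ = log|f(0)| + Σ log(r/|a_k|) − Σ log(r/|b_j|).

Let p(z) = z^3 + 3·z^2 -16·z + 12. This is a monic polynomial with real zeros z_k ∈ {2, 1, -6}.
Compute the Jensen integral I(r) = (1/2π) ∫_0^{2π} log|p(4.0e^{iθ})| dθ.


Zeros: -6, 1, 2; r = 4.0.
Inside |z| < r: 1, 2. Outside (|z| ≥ r): -6.
p(0) = 12, so log|p(0)| = log(12) = 2.4849.
Apply Jensen: I(r) = log|p(0)| + Σ_k log(r/|z_k|), summed over zeros inside |z| < r.
  log(r/|z_k|) for z_k = 2: log(4.0/2) = 0.6931
  log(r/|z_k|) for z_k = 1: log(4.0/1) = 1.3863
  Outside zeros (-6) contribute nothing to the Jensen sum.
Sum over inside zeros: 2.0794.
I(r) = log|p(0)| + (inside sum) = 2.4849 + 2.0794 = 4.5643.
Note: since some zeros are outside |z| ≤ r, the simplified n·log(r) form does NOT apply — only the inside zeros contribute.

I(r) ≈ 4.5643.


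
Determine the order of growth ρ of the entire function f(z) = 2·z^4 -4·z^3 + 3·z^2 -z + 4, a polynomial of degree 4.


|f(z)| ≤ Σ|c_k|·r^k = O(r^4) as r → ∞. Polynomial growth is O(e^{r^ε}) for every ε > 0 (since r^4/e^{r^ε} → 0), so ρ ≤ ε for all ε > 0, i.e. ρ = 0. Every nonconstant polynomial has order 0.
Therefore ρ = 0.

Order ρ = 0.


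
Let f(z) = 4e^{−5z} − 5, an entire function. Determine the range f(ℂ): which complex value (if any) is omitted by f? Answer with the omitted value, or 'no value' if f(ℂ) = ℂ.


Little Picard bounds the complement of f(ℂ) to at most one point.
e^{−5z} is never zero on ℂ, so 4·e^{−5z} takes every value in ℂ ∖ {0}. Adding -5 shifts the range to ℂ ∖ {-5}. Thus f omits exactly the value -5.

Omitted value: -5.


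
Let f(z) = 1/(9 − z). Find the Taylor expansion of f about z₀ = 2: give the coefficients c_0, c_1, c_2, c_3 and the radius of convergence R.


Let w = z − z₀, so z = z₀ + w.
Then 9 − z = 9 − (z₀ + w) = (9 − z₀) − w = 7 − w.
f(z) = 1/(7 − w) = (1/(7)) · 1/(1 − w/(7)) = Σ_{n≥0} w^n / (7)^(n+1).
So c_n = 1/(7)^(n+1):
  c_0 = 1/(7)^1 = 1/7.
  c_1 = 1/(7)^2 = 1/49.
  c_2 = 1/(7)^3 = 1/343.
  c_3 = 1/(7)^4 = 1/2401.
The series is valid for |w/d| < 1, i.e. |z − z₀| < |d|.
Radius of convergence: R = |9 − z₀| = |7| = 7 (distance from z₀ to the singularity z = 9).

c_0 = 1/7, c_1 = 1/49, c_2 = 1/343, c_3 = 1/2401; R = 7.


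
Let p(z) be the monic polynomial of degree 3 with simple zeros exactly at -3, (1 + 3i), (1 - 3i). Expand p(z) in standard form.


The polynomial is p(z) = ∏_{α ∈ S} (z − α), where S = {-3, (1 + 3i), (1 - 3i)}.
Expanding the product yields: p(z) = z^3 + z^2 + 4·z + 30.
Note conjugate pairs combine to real quadratics: (z − (1+3i))(z − (1−3i)) = z² − 2z + 10.
The resulting polynomial has degree 3 and real coefficients as required.

p(z) = z^3 + z^2 + 4·z + 30.


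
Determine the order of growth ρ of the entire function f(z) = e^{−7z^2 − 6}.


|e^{−7z^2 − 6}| = e^{Re(-7·z^2) + -6} ≤ e^{7|z|^2 + -6} = e^{7r^2 + -6} on |z| = r, so ρ ≤ 2. Choosing z on |z|=r so that -7·z^2 is real positive (always possible by picking arg z appropriately) gives |f(z)| = e^{7r^2 + -6}, matching the bound. The additive constant -6 does not affect log log M(r) ~ 2·log r. Hence ρ = 2.
Therefore ρ = 2.

Order ρ = 2.


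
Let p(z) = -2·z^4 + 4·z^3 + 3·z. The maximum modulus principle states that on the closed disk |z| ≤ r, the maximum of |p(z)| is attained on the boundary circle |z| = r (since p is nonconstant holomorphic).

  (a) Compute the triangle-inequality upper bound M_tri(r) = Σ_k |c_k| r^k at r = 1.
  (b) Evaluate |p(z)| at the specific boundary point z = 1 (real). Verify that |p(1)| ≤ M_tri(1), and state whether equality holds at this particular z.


Coefficients: c_0 = 0, c_1 = 3, c_2 = 0, c_3 = 4, c_4 = -2. Radius r = 1.
Part (a). Triangle bound: M_tri(r) = Σ_k |c_k| r^k
  = |0|·1^0 + |3|·1^1 + |0|·1^2 + |4|·1^3 + |-2|·1^4
  = 0 + 3 + 0 + 4 + 2 = 9.
This bounds M(r) := max_{|z|=r} |p(z)| from above; equality holds iff all terms c_k z^k can be made to align in phase at a single z on |z|=r.
Part (b). At z = 1 (real, on the circle |z| = r):
  p(1) = (0)·1^0 + (3)·1^1 + (0)·1^2 + (4)·1^3 + (-2)·1^4 = 5.
  |p(1)| = 5.
Check: |p(1)| = 5 ≤ 9 = M_tri(1). ✓ Equality does not hold at z = 1 (the coefficients have mixed signs, so the terms do not all align in phase there).

M_tri(1) = 9; |p(1)| = 5; equality at z=1: no.


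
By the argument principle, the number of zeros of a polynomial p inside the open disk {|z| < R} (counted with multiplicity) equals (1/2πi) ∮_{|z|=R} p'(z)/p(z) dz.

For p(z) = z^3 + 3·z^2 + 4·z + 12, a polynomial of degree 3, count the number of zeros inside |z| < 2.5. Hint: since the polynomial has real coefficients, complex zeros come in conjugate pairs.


The zeros of p are: -3, (0 + 2i), (0 - 2i).
Their magnitudes are: 3, 2, 2.
Zeros with |z| < R = 2.5: (0 + 2i), (0 - 2i).
Count = 2.
By the argument principle, (1/2πi) ∮_{|z|=R} p'(z)/p(z) dz equals exactly this count.

Number of zeros inside |z| < 2.5: 2.


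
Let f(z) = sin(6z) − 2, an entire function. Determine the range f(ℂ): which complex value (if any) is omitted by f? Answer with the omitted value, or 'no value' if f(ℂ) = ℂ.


Little Picard bounds the complement of f(ℂ) to at most one point.
sin is entire and surjective onto ℂ: for every w ∈ ℂ, sin(ζ) = w has a solution ζ ∈ ℂ (e.g., via the complex inverse arcsin). With ζ = 6z this gives z = ζ/(6). Then 1·sin(6z) takes every value in 1·ℂ = ℂ, and adding -2 is a bijection of ℂ. So f is surjective and omits no value. (Note: only on the real line is sin bounded by [−1, 1].)

Omitted value: no value.


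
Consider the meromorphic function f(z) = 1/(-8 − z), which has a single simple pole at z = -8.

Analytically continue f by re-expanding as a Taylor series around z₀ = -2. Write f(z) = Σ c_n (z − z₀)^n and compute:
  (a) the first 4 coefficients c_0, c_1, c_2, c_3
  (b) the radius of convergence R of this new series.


Let w = z − z₀, so z = z₀ + w.
Then -8 − z = -8 − (z₀ + w) = (-8 − z₀) − w = -6 − w.
f(z) = 1/(-6 − w) = (1/(-6)) · 1/(1 − w/(-6)) = Σ_{n≥0} w^n / (-6)^(n+1).
So c_n = 1/(-6)^(n+1):
  c_0 = 1/(-6)^1 = -1/6.
  c_1 = 1/(-6)^2 = 1/36.
  c_2 = 1/(-6)^3 = -1/216.
  c_3 = 1/(-6)^4 = 1/1296.
The series is valid for |w/d| < 1, i.e. |z − z₀| < |d|.
Radius of convergence: R = |-8 − z₀| = |-6| = 6 (distance from z₀ to the singularity z = -8).

c_0 = -1/6, c_1 = 1/36, c_2 = -1/216, c_3 = 1/1296; R = 6.


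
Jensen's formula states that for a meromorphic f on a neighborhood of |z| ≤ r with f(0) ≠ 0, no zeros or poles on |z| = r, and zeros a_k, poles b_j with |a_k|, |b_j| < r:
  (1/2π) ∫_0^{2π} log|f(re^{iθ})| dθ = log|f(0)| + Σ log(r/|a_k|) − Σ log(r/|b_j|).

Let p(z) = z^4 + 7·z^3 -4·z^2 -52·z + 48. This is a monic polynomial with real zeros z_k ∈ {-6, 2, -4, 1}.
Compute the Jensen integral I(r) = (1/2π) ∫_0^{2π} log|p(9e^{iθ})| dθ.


Zeros: -6, -4, 1, 2; r = 9.
Inside |z| < r: -6, -4, 1, 2. Outside (|z| ≥ r): ∅.
p(0) = 48, so log|p(0)| = log(48) = 3.8712.
Apply Jensen: I(r) = log|p(0)| + Σ_k log(r/|z_k|), summed over zeros inside |z| < r.
  log(r/|z_k|) for z_k = -6: log(9/6) = 0.4055
  log(r/|z_k|) for z_k = 2: log(9/2) = 1.5041
  log(r/|z_k|) for z_k = -4: log(9/4) = 0.8109
  log(r/|z_k|) for z_k = 1: log(9/1) = 2.1972
Sum over inside zeros: 4.9177.
I(r) = log|p(0)| + (inside sum) = 3.8712 + 4.9177 = 8.7889.
Closed form (all zeros inside, monic): I(r) = n·log(r) = 4·log(9) = 8.7889. ✓

I(r) ≈ 8.7889.


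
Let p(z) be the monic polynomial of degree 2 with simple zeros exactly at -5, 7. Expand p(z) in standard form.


The polynomial is p(z) = ∏_{α ∈ S} (z − α), where S = {-5, 7}.
Expanding the product yields: p(z) = z^2 -2·z -35.
The resulting polynomial has degree 2 and real coefficients as required.

p(z) = z^2 -2·z -35.


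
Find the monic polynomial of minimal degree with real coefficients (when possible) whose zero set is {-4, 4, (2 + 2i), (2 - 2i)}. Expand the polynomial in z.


The polynomial is p(z) = ∏_{α ∈ S} (z − α), where S = {-4, 4, (2 + 2i), (2 - 2i)}.
Expanding the product yields: p(z) = z^4 -4·z^3 -8·z^2 + 64·z -128.
Note conjugate pairs combine to real quadratics: (z − (2+2i))(z − (2−2i)) = z² − 4z + 8.
The resulting polynomial has degree 4 and real coefficients as required.

p(z) = z^4 -4·z^3 -8·z^2 + 64·z -128.


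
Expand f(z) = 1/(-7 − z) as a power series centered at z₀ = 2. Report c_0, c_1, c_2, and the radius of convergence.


Let w = z − z₀, so z = z₀ + w.
Then -7 − z = -7 − (z₀ + w) = (-7 − z₀) − w = -9 − w.
f(z) = 1/(-9 − w) = (1/(-9)) · 1/(1 − w/(-9)) = Σ_{n≥0} w^n / (-9)^(n+1).
So c_n = 1/(-9)^(n+1):
  c_0 = 1/(-9)^1 = -1/9.
  c_1 = 1/(-9)^2 = 1/81.
  c_2 = 1/(-9)^3 = -1/729.
The series is valid for |w/d| < 1, i.e. |z − z₀| < |d|.
Radius of convergence: R = |-7 − z₀| = |-9| = 9 (distance from z₀ to the singularity z = -7).

c_0 = -1/9, c_1 = 1/81, c_2 = -1/729; R = 9.


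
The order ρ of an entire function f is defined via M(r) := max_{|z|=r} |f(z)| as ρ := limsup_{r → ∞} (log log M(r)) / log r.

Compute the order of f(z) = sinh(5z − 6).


sinh(w) is a linear combination of e^{iw} and e^{−iw} (or e^w, e^{−w} in the hyperbolic case), so |sinh(w)| ≤ e^{|w|}. With w = 5z − 6, |w| ≤ 5|z| + 6 = 5r + 6 on |z| = r, giving M(r) ≤ e^{5r + 6}, so ρ ≤ 1. On a suitable ray (z = it for sin/cos; z = t for sinh/cosh, t real → ∞), |sinh(5z − 6)| grows like e^{5|t|}/2, so ρ ≥ 1. Hence ρ = 1.
Therefore ρ = 1.

Order ρ = 1.


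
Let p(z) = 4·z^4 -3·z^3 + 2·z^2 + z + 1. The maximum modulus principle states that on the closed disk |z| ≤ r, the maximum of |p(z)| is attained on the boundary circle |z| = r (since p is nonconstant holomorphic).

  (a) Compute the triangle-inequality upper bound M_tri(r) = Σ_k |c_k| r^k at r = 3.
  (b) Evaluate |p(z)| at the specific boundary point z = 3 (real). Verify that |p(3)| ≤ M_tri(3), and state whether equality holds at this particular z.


Coefficients: c_0 = 1, c_1 = 1, c_2 = 2, c_3 = -3, c_4 = 4. Radius r = 3.
Part (a). Triangle bound: M_tri(r) = Σ_k |c_k| r^k
  = |1|·3^0 + |1|·3^1 + |2|·3^2 + |-3|·3^3 + |4|·3^4
  = 1 + 3 + 18 + 81 + 324 = 427.
This bounds M(r) := max_{|z|=r} |p(z)| from above; equality holds iff all terms c_k z^k can be made to align in phase at a single z on |z|=r.
Part (b). At z = 3 (real, on the circle |z| = r):
  p(3) = (1)·3^0 + (1)·3^1 + (2)·3^2 + (-3)·3^3 + (4)·3^4 = 265.
  |p(3)| = 265.
Check: |p(3)| = 265 ≤ 427 = M_tri(3). ✓ Equality does not hold at z = 3 (the coefficients have mixed signs, so the terms do not all align in phase there).

M_tri(3) = 427; |p(3)| = 265; equality at z=3: no.


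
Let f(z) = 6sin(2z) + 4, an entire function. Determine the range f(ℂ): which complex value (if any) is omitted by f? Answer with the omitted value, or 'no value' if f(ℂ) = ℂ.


Little Picard bounds the complement of f(ℂ) to at most one point.
sin is entire and surjective onto ℂ: for every w ∈ ℂ, sin(ζ) = w has a solution ζ ∈ ℂ (e.g., via the complex inverse arcsin). With ζ = 2z this gives z = ζ/(2). Then 6·sin(2z) takes every value in 6·ℂ = ℂ, and adding 4 is a bijection of ℂ. So f is surjective and omits no value. (Note: only on the real line is sin bounded by [−1, 1].)

Omitted value: no value.


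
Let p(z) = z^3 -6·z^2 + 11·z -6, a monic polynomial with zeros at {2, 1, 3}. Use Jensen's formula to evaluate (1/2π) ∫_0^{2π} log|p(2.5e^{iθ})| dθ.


Zeros: 1, 2, 3; r = 2.5.
Inside |z| < r: 1, 2. Outside (|z| ≥ r): 3.
p(0) = -6, so log|p(0)| = log(6) = 1.7918.
Apply Jensen: I(r) = log|p(0)| + Σ_k log(r/|z_k|), summed over zeros inside |z| < r.
  log(r/|z_k|) for z_k = 2: log(2.5/2) = 0.2231
  log(r/|z_k|) for z_k = 1: log(2.5/1) = 0.9163
  Outside zeros (3) contribute nothing to the Jensen sum.
Sum over inside zeros: 1.1394.
I(r) = log|p(0)| + (inside sum) = 1.7918 + 1.1394 = 2.9312.
Note: since some zeros are outside |z| ≤ r, the simplified n·log(r) form does NOT apply — only the inside zeros contribute.

I(r) ≈ 2.9312.


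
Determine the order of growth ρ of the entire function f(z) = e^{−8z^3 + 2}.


|e^{−8z^3 + 2}| = e^{Re(-8·z^3) + 2} ≤ e^{8|z|^3 + 2} = e^{8r^3 + 2} on |z| = r, so ρ ≤ 3. Choosing z on |z|=r so that -8·z^3 is real positive (always possible by picking arg z appropriately) gives |f(z)| = e^{8r^3 + 2}, matching the bound. The additive constant 2 does not affect log log M(r) ~ 3·log r. Hence ρ = 3.
Therefore ρ = 3.

Order ρ = 3.


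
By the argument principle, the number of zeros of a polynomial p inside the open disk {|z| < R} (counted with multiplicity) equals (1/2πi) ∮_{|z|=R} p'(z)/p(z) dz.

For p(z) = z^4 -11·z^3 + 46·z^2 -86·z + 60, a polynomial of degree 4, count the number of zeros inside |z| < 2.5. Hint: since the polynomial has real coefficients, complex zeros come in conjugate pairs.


The zeros of p are: 3, 2, (3 + 1i), (3 - 1i).
Their magnitudes are: 3, 2, 3.162, 3.162.
Zeros with |z| < R = 2.5: 2.
Count = 1.
By the argument principle, (1/2πi) ∮_{|z|=R} p'(z)/p(z) dz equals exactly this count.

Number of zeros inside |z| < 2.5: 1.


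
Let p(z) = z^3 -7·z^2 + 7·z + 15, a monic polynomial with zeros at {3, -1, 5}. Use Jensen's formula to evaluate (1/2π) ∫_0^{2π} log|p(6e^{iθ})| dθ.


Zeros: -1, 3, 5; r = 6.
Inside |z| < r: -1, 3, 5. Outside (|z| ≥ r): ∅.
p(0) = 15, so log|p(0)| = log(15) = 2.7081.
Apply Jensen: I(r) = log|p(0)| + Σ_k log(r/|z_k|), summed over zeros inside |z| < r.
  log(r/|z_k|) for z_k = 3: log(6/3) = 0.6931
  log(r/|z_k|) for z_k = -1: log(6/1) = 1.7918
  log(r/|z_k|) for z_k = 5: log(6/5) = 0.1823
Sum over inside zeros: 2.6672.
I(r) = log|p(0)| + (inside sum) = 2.7081 + 2.6672 = 5.3753.
Closed form (all zeros inside, monic): I(r) = n·log(r) = 3·log(6) = 5.3753. ✓

I(r) ≈ 5.3753.


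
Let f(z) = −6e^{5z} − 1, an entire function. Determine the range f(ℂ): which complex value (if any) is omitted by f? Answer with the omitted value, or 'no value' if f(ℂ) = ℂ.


Little Picard bounds the complement of f(ℂ) to at most one point.
e^{5z} is never zero on ℂ, so -6·e^{5z} takes every value in ℂ ∖ {0}. Adding -1 shifts the range to ℂ ∖ {-1}. Thus f omits exactly the value -1.

Omitted value: -1.


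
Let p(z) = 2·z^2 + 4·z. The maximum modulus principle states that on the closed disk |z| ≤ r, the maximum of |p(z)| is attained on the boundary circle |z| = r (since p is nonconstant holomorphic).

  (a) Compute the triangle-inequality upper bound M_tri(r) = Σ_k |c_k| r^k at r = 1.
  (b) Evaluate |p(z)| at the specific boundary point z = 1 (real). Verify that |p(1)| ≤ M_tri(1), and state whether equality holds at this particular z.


Coefficients: c_0 = 0, c_1 = 4, c_2 = 2. Radius r = 1.
Part (a). Triangle bound: M_tri(r) = Σ_k |c_k| r^k
  = |0|·1^0 + |4|·1^1 + |2|·1^2
  = 0 + 4 + 2 = 6.
This bounds M(r) := max_{|z|=r} |p(z)| from above; equality holds iff all terms c_k z^k can be made to align in phase at a single z on |z|=r.
Part (b). At z = 1 (real, on the circle |z| = r):
  p(1) = (0)·1^0 + (4)·1^1 + (2)·1^2 = 6.
  |p(1)| = 6.
Since all nonzero coefficients share the same sign, |p(1)| = 6 = M_tri(1); the triangle bound is attained at z = 1, so in fact M(r) = 6.

M_tri(1) = 6; |p(1)| = 6; equality at z=1: yes.


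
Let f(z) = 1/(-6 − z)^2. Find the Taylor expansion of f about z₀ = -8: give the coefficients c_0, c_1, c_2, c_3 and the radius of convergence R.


Let w = z − z₀, so z = z₀ + w.
Then -6 − z = -6 − (z₀ + w) = (-6 − z₀) − w = 2 − w.
f(z) = 1/(2 − w)^2 = (1/(2)^2) · (1 − w/(2))^{−2}.
By the binomial series (1−u)^{−2} = Σ_{n≥0} C(n+1, 1) u^n for |u|<1, with u = w/(2):
  c_n = C(n+1, 1) / (2)^(n+2).
  c_0 = 1/(2)^2 = 1/4.
  c_1 = 2/(2)^3 = 1/4.
  c_2 = 3/(2)^4 = 3/16.
  c_3 = 4/(2)^5 = 1/8.
The series is valid for |w/d| < 1, i.e. |z − z₀| < |d|.
Radius of convergence: R = |-6 − z₀| = |2| = 2 (distance from z₀ to the singularity z = -6).

c_0 = 1/4, c_1 = 1/4, c_2 = 3/16, c_3 = 1/8; R = 2.


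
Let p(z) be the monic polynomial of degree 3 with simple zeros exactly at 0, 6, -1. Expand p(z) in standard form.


The polynomial is p(z) = ∏_{α ∈ S} (z − α), where S = {0, 6, -1}.
Expanding the product yields: p(z) = z^3 -5·z^2 -6·z.
The resulting polynomial has degree 3 and real coefficients as required.

p(z) = z^3 -5·z^2 -6·z.


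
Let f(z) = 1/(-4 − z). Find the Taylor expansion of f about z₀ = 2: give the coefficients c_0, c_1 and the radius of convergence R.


Let w = z − z₀, so z = z₀ + w.
Then -4 − z = -4 − (z₀ + w) = (-4 − z₀) − w = -6 − w.
f(z) = 1/(-6 − w) = (1/(-6)) · 1/(1 − w/(-6)) = Σ_{n≥0} w^n / (-6)^(n+1).
So c_n = 1/(-6)^(n+1):
  c_0 = 1/(-6)^1 = -1/6.
  c_1 = 1/(-6)^2 = 1/36.
The series is valid for |w/d| < 1, i.e. |z − z₀| < |d|.
Radius of convergence: R = |-4 − z₀| = |-6| = 6 (distance from z₀ to the singularity z = -4).

c_0 = -1/6, c_1 = 1/36; R = 6.


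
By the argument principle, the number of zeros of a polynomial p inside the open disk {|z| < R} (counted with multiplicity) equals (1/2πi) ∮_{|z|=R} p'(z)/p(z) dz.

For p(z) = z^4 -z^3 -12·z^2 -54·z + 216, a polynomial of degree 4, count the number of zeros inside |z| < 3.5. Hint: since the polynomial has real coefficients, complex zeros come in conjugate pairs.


The zeros of p are: 3, 4, (-3 + 3i), (-3 - 3i).
Their magnitudes are: 3, 4, 4.243, 4.243.
Zeros with |z| < R = 3.5: 3.
Count = 1.
By the argument principle, (1/2πi) ∮_{|z|=R} p'(z)/p(z) dz equals exactly this count.

Number of zeros inside |z| < 3.5: 1.


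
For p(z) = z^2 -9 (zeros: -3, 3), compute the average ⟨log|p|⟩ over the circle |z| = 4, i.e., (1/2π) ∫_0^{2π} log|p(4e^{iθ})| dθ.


Zeros: -3, 3; r = 4.
Inside |z| < r: -3, 3. Outside (|z| ≥ r): ∅.
p(0) = -9, so log|p(0)| = log(9) = 2.1972.
Apply Jensen: I(r) = log|p(0)| + Σ_k log(r/|z_k|), summed over zeros inside |z| < r.
  log(r/|z_k|) for z_k = -3: log(4/3) = 0.2877
  log(r/|z_k|) for z_k = 3: log(4/3) = 0.2877
Sum over inside zeros: 0.5754.
I(r) = log|p(0)| + (inside sum) = 2.1972 + 0.5754 = 2.7726.
Closed form (all zeros inside, monic): I(r) = n·log(r) = 2·log(4) = 2.7726. ✓

I(r) ≈ 2.7726.


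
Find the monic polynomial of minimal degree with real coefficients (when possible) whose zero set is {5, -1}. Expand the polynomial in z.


The polynomial is p(z) = ∏_{α ∈ S} (z − α), where S = {5, -1}.
Expanding the product yields: p(z) = z^2 -4·z -5.
The resulting polynomial has degree 2 and real coefficients as required.

p(z) = z^2 -4·z -5.


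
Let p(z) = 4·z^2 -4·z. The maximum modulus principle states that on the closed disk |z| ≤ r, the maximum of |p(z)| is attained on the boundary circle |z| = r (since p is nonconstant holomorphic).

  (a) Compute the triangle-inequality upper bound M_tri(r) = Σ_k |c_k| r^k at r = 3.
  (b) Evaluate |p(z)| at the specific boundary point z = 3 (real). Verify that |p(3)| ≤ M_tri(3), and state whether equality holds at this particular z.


Coefficients: c_0 = 0, c_1 = -4, c_2 = 4. Radius r = 3.
Part (a). Triangle bound: M_tri(r) = Σ_k |c_k| r^k
  = |0|·3^0 + |-4|·3^1 + |4|·3^2
  = 0 + 12 + 36 = 48.
This bounds M(r) := max_{|z|=r} |p(z)| from above; equality holds iff all terms c_k z^k can be made to align in phase at a single z on |z|=r.
Part (b). At z = 3 (real, on the circle |z| = r):
  p(3) = (0)·3^0 + (-4)·3^1 + (4)·3^2 = 24.
  |p(3)| = 24.
Check: |p(3)| = 24 ≤ 48 = M_tri(3). ✓ Equality does not hold at z = 3 (the coefficients have mixed signs, so the terms do not all align in phase there).

M_tri(3) = 48; |p(3)| = 24; equality at z=3: no.


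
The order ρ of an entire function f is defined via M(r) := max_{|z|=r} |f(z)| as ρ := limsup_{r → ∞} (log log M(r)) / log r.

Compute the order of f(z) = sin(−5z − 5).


sin(w) is a linear combination of e^{iw} and e^{−iw} (or e^w, e^{−w} in the hyperbolic case), so |sin(w)| ≤ e^{|w|}. With w = −5z − 5, |w| ≤ 5|z| + 5 = 5r + 5 on |z| = r, giving M(r) ≤ e^{5r + 5}, so ρ ≤ 1. On a suitable ray (z = it for sin/cos; z = t for sinh/cosh, t real → ∞), |sin(−5z − 5)| grows like e^{5|t|}/2, so ρ ≥ 1. Hence ρ = 1.
Therefore ρ = 1.

Order ρ = 1.


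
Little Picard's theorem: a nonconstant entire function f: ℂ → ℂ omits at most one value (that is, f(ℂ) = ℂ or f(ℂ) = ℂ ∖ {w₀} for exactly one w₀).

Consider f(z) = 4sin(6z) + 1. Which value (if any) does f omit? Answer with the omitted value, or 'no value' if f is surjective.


Little Picard bounds the complement of f(ℂ) to at most one point.
sin is entire and surjective onto ℂ: for every w ∈ ℂ, sin(ζ) = w has a solution ζ ∈ ℂ (e.g., via the complex inverse arcsin). With ζ = 6z this gives z = ζ/(6). Then 4·sin(6z) takes every value in 4·ℂ = ℂ, and adding 1 is a bijection of ℂ. So f is surjective and omits no value. (Note: only on the real line is sin bounded by [−1, 1].)

Omitted value: no value.


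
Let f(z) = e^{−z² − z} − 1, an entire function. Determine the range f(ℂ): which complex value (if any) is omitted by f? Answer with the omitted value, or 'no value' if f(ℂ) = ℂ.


Little Picard bounds the complement of f(ℂ) to at most one point.
The exponent g(z) = −z² − z is a nonconstant polynomial, hence surjective onto ℂ. So e^{g(z)} takes every value in {e^w : w ∈ ℂ} = ℂ ∖ {0}. Adding -1 shifts the range to ℂ ∖ {-1}. f omits exactly -1.

Omitted value: -1.


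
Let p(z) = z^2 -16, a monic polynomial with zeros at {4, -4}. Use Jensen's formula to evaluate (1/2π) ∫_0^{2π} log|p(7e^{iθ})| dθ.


Zeros: -4, 4; r = 7.
Inside |z| < r: -4, 4. Outside (|z| ≥ r): ∅.
p(0) = -16, so log|p(0)| = log(16) = 2.7726.
Apply Jensen: I(r) = log|p(0)| + Σ_k log(r/|z_k|), summed over zeros inside |z| < r.
  log(r/|z_k|) for z_k = 4: log(7/4) = 0.5596
  log(r/|z_k|) for z_k = -4: log(7/4) = 0.5596
Sum over inside zeros: 1.1192.
I(r) = log|p(0)| + (inside sum) = 2.7726 + 1.1192 = 3.8918.
Closed form (all zeros inside, monic): I(r) = n·log(r) = 2·log(7) = 3.8918. ✓

I(r) ≈ 3.8918.


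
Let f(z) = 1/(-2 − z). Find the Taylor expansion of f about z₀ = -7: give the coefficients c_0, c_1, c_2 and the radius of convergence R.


Let w = z − z₀, so z = z₀ + w.
Then -2 − z = -2 − (z₀ + w) = (-2 − z₀) − w = 5 − w.
f(z) = 1/(5 − w) = (1/(5)) · 1/(1 − w/(5)) = Σ_{n≥0} w^n / (5)^(n+1).
So c_n = 1/(5)^(n+1):
  c_0 = 1/(5)^1 = 1/5.
  c_1 = 1/(5)^2 = 1/25.
  c_2 = 1/(5)^3 = 1/125.
The series is valid for |w/d| < 1, i.e. |z − z₀| < |d|.
Radius of convergence: R = |-2 − z₀| = |5| = 5 (distance from z₀ to the singularity z = -2).

c_0 = 1/5, c_1 = 1/25, c_2 = 1/125; R = 5.


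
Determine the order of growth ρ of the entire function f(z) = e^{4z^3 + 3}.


|e^{4z^3 + 3}| = e^{Re(4·z^3) + 3} ≤ e^{4|z|^3 + 3} = e^{4r^3 + 3} on |z| = r, so ρ ≤ 3. Choosing z on |z|=r so that 4·z^3 is real positive (always possible by picking arg z appropriately) gives |f(z)| = e^{4r^3 + 3}, matching the bound. The additive constant 3 does not affect log log M(r) ~ 3·log r. Hence ρ = 3.
Therefore ρ = 3.

Order ρ = 3.


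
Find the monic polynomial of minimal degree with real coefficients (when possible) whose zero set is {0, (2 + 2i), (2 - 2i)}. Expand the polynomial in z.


The polynomial is p(z) = ∏_{α ∈ S} (z − α), where S = {0, (2 + 2i), (2 - 2i)}.
Expanding the product yields: p(z) = z^3 -4·z^2 + 8·z.
Note conjugate pairs combine to real quadratics: (z − (2+2i))(z − (2−2i)) = z² − 4z + 8.
The resulting polynomial has degree 3 and real coefficients as required.

p(z) = z^3 -4·z^2 + 8·z.


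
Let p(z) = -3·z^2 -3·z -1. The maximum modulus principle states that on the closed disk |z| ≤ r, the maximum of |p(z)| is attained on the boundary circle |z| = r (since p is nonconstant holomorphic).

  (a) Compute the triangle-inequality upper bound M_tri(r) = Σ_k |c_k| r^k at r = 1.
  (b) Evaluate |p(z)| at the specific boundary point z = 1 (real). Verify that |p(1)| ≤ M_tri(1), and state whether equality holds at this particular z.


Coefficients: c_0 = -1, c_1 = -3, c_2 = -3. Radius r = 1.
Part (a). Triangle bound: M_tri(r) = Σ_k |c_k| r^k
  = |-1|·1^0 + |-3|·1^1 + |-3|·1^2
  = 1 + 3 + 3 = 7.
This bounds M(r) := max_{|z|=r} |p(z)| from above; equality holds iff all terms c_k z^k can be made to align in phase at a single z on |z|=r.
Part (b). At z = 1 (real, on the circle |z| = r):
  p(1) = (-1)·1^0 + (-3)·1^1 + (-3)·1^2 = -7.
  |p(1)| = 7.
Since all nonzero coefficients share the same sign, |p(1)| = 7 = M_tri(1); the triangle bound is attained at z = 1, so in fact M(r) = 7.

M_tri(1) = 7; |p(1)| = 7; equality at z=1: yes.


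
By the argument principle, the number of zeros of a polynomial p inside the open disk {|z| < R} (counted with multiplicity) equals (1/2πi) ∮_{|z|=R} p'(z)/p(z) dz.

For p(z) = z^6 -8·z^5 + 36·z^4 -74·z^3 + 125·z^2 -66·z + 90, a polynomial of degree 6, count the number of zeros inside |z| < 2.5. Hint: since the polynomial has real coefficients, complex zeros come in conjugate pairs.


The zeros of p are: (1 + 2i), (1 - 2i), (0 + 1i), (0 - 1i), (3 + 3i), (3 - 3i).
Their magnitudes are: 2.236, 2.236, 1, 1, 4.243, 4.243.
Zeros with |z| < R = 2.5: (1 + 2i), (1 - 2i), (0 + 1i), (0 - 1i).
Count = 4.
By the argument principle, (1/2πi) ∮_{|z|=R} p'(z)/p(z) dz equals exactly this count.

Number of zeros inside |z| < 2.5: 4.


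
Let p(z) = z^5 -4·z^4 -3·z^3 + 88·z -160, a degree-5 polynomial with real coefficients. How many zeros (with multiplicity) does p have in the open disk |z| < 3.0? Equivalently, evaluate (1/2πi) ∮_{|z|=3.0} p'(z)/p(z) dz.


The zeros of p are: 4, (2 + 1i), (2 - 1i), (-2 + 2i), (-2 - 2i).
Their magnitudes are: 4, 2.236, 2.236, 2.828, 2.828.
Zeros with |z| < R = 3.0: (2 + 1i), (2 - 1i), (-2 + 2i), (-2 - 2i).
Count = 4.
By the argument principle, (1/2πi) ∮_{|z|=R} p'(z)/p(z) dz equals exactly this count.

Number of zeros inside |z| < 3.0: 4.


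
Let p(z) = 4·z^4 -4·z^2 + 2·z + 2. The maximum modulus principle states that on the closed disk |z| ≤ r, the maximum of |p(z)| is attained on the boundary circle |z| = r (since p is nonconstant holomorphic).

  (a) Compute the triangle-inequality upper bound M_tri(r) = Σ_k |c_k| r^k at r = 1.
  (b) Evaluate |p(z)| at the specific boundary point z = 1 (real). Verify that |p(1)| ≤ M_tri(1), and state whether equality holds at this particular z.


Coefficients: c_0 = 2, c_1 = 2, c_2 = -4, c_3 = 0, c_4 = 4. Radius r = 1.
Part (a). Triangle bound: M_tri(r) = Σ_k |c_k| r^k
  = |2|·1^0 + |2|·1^1 + |-4|·1^2 + |0|·1^3 + |4|·1^4
  = 2 + 2 + 4 + 0 + 4 = 12.
This bounds M(r) := max_{|z|=r} |p(z)| from above; equality holds iff all terms c_k z^k can be made to align in phase at a single z on |z|=r.
Part (b). At z = 1 (real, on the circle |z| = r):
  p(1) = (2)·1^0 + (2)·1^1 + (-4)·1^2 + (0)·1^3 + (4)·1^4 = 4.
  |p(1)| = 4.
Check: |p(1)| = 4 ≤ 12 = M_tri(1). ✓ Equality does not hold at z = 1 (the coefficients have mixed signs, so the terms do not all align in phase there).

M_tri(1) = 12; |p(1)| = 4; equality at z=1: no.


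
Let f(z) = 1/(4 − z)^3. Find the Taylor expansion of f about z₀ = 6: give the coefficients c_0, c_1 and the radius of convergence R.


Let w = z − z₀, so z = z₀ + w.
Then 4 − z = 4 − (z₀ + w) = (4 − z₀) − w = -2 − w.
f(z) = 1/(-2 − w)^3 = (1/(-2)^3) · (1 − w/(-2))^{−3}.
By the binomial series (1−u)^{−3} = Σ_{n≥0} C(n+2, 2) u^n for |u|<1, with u = w/(-2):
  c_n = C(n+2, 2) / (-2)^(n+3).
  c_0 = 1/(-2)^3 = -1/8.
  c_1 = 3/(-2)^4 = 3/16.
The series is valid for |w/d| < 1, i.e. |z − z₀| < |d|.
Radius of convergence: R = |4 − z₀| = |-2| = 2 (distance from z₀ to the singularity z = 4).

c_0 = -1/8, c_1 = 3/16; R = 2.


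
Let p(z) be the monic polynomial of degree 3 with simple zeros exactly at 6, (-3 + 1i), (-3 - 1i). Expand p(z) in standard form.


The polynomial is p(z) = ∏_{α ∈ S} (z − α), where S = {6, (-3 + 1i), (-3 - 1i)}.
Expanding the product yields: p(z) = z^3 -26·z -60.
Note conjugate pairs combine to real quadratics: (z − (-3+1i))(z − (-3−1i)) = z² + 6z + 10.
The resulting polynomial has degree 3 and real coefficients as required.

p(z) = z^3 -26·z -60.


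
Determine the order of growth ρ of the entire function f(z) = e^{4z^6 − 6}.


|e^{4z^6 − 6}| = e^{Re(4·z^6) + -6} ≤ e^{4|z|^6 + -6} = e^{4r^6 + -6} on |z| = r, so ρ ≤ 6. Choosing z on |z|=r so that 4·z^6 is real positive (always possible by picking arg z appropriately) gives |f(z)| = e^{4r^6 + -6}, matching the bound. The additive constant -6 does not affect log log M(r) ~ 6·log r. Hence ρ = 6.
Therefore ρ = 6.

Order ρ = 6.


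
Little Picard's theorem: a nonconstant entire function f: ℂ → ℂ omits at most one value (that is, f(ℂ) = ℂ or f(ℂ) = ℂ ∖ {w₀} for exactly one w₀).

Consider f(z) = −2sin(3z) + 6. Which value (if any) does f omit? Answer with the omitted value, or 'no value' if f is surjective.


Little Picard bounds the complement of f(ℂ) to at most one point.
sin is entire and surjective onto ℂ: for every w ∈ ℂ, sin(ζ) = w has a solution ζ ∈ ℂ (e.g., via the complex inverse arcsin). With ζ = 3z this gives z = ζ/(3). Then -2·sin(3z) takes every value in -2·ℂ = ℂ, and adding 6 is a bijection of ℂ. So f is surjective and omits no value. (Note: only on the real line is sin bounded by [−1, 1].)

Omitted value: no value.


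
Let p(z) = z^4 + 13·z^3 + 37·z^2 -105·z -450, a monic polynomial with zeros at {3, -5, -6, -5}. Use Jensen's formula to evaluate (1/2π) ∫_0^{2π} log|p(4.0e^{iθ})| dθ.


Zeros: -6, -5, -5, 3; r = 4.0.
Inside |z| < r: 3. Outside (|z| ≥ r): -6, -5, -5.
p(0) = -450, so log|p(0)| = log(450) = 6.1092.
Apply Jensen: I(r) = log|p(0)| + Σ_k log(r/|z_k|), summed over zeros inside |z| < r.
  log(r/|z_k|) for z_k = 3: log(4.0/3) = 0.2877
  Outside zeros (-6, -5, -5) contribute nothing to the Jensen sum.
Sum over inside zeros: 0.2877.
I(r) = log|p(0)| + (inside sum) = 6.1092 + 0.2877 = 6.3969.
Note: since some zeros are outside |z| ≤ r, the simplified n·log(r) form does NOT apply — only the inside zeros contribute.

I(r) ≈ 6.3969.


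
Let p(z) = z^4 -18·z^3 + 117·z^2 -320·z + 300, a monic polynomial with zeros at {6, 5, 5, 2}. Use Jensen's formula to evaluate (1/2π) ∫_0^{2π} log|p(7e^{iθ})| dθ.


Zeros: 2, 5, 5, 6; r = 7.
Inside |z| < r: 2, 5, 5, 6. Outside (|z| ≥ r): ∅.
p(0) = 300, so log|p(0)| = log(300) = 5.7038.
Apply Jensen: I(r) = log|p(0)| + Σ_k log(r/|z_k|), summed over zeros inside |z| < r.
  log(r/|z_k|) for z_k = 6: log(7/6) = 0.1542
  log(r/|z_k|) for z_k = 5: log(7/5) = 0.3365
  log(r/|z_k|) for z_k = 5: log(7/5) = 0.3365
  log(r/|z_k|) for z_k = 2: log(7/2) = 1.2528
Sum over inside zeros: 2.0799.
I(r) = log|p(0)| + (inside sum) = 5.7038 + 2.0799 = 7.7836.
Closed form (all zeros inside, monic): I(r) = n·log(r) = 4·log(7) = 7.7836. ✓

I(r) ≈ 7.7836.


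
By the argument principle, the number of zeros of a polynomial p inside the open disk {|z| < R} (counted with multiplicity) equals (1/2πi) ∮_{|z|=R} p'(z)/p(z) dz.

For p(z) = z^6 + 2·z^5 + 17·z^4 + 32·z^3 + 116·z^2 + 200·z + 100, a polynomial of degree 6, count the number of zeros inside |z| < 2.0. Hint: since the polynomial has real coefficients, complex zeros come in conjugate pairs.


The zeros of p are: (1 + 3i), (1 - 3i), (-1 + 3i), (-1 - 3i), -1, -1.
Their magnitudes are: 3.162, 3.162, 3.162, 3.162, 1, 1.
Zeros with |z| < R = 2.0: -1, -1.
Count = 2.
By the argument principle, (1/2πi) ∮_{|z|=R} p'(z)/p(z) dz equals exactly this count.

Number of zeros inside |z| < 2.0: 2.
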